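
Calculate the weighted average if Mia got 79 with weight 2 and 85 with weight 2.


Weighted sum:
2 x 79 + 2 x 85 = 328
Total weight:
2 + 2 = 4
Weighted average:
328 / 4 = 82

82


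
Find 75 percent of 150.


Convert percentage to decimal:
75% = 0.75
Multiply:
150 x 0.75 = 112.5

112.5


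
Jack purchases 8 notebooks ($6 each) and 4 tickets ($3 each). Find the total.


Cost of notebooks:
8 x $6 = $48
Cost of tickets:
4 x $3 = $12
Add both:
$48 + $12 = $60

$60


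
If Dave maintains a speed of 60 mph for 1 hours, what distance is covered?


Use the formula: distance = speed x time
Speed = 60 mph, Time = 1 hours
60 x 1 = 60 miles

60 miles


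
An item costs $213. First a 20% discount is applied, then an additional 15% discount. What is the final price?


First discount:
20% of $213 = $42.60
Price after first discount:
$213 - $42.60 = $170.40
Second discount:
15% of $170.40 = $25.56
Final price:
$170.40 - $25.56 = $144.84

$144.84


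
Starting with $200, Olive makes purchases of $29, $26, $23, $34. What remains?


Add up expenses:
$29 + $26 + $23 + $34 = $112
Subtract from budget:
$200 - $112 = $88

$88


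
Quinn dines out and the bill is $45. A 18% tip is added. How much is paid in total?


Calculate the tip:
18% of $45 = $8.10
Add tip to meal cost:
$45 + $8.10 = $53.10

$53.10


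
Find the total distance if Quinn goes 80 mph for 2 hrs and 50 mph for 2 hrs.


Leg 1 distance:
80 x 2 = 160 miles
Leg 2 distance:
50 x 2 = 100 miles
Total distance:
160 + 100 = 260 miles

260 miles


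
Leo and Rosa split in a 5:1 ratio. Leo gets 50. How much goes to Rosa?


Find the multiplier:
50 / 5 = 10
Apply to Rosa's share:
1 x 10 = 10

10


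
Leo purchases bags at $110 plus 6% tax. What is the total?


Calculate the tax:
6% of $110 = $6.60
Add tax to price:
$110 + $6.60 = $116.60

$116.60


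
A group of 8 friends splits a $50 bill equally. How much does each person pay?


Total bill: $50
Number of people: 8
Each pays: $50 / 8 = $6.25

$6.25


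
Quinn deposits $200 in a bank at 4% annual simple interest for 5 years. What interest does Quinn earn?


Use the formula I = P x R x T / 100
P x R x T = 200 x 4 x 5 = 4000
I = 4000 / 100 = $40

$40


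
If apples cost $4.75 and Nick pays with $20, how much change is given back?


Start with the amount paid:
$20
Subtract the price:
$20 - $4.75 = $15.25

$15.25


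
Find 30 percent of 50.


Convert percentage to decimal:
30% = 0.3
Multiply:
50 x 0.3 = 15

15


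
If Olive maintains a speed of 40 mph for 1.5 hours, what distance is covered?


Use the formula: distance = speed x time
Speed = 40 mph, Time = 1.5 hours
40 x 1.5 = 60 miles

60 miles


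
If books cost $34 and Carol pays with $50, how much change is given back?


Start with the amount paid:
$50
Subtract the price:
$50 - $34 = $16

$16


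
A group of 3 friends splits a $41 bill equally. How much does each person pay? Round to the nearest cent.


Total bill: $41
Number of people: 3
Each pays: $41 / 3 = $13.6666... ≈ $13.67

$13.67


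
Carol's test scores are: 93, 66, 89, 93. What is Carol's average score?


Add the scores:
93 + 66 + 89 + 93 = 341
Divide by the number of tests:
341 / 4 = 85.25

85.25


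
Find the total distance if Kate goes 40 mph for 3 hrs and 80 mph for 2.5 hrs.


Leg 1 distance:
40 x 3 = 120 miles
Leg 2 distance:
80 x 2.5 = 200 miles
Total distance:
120 + 200 = 320 miles

320 miles


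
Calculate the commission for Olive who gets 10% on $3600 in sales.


Convert rate to decimal:
10% = 0.1
Multiply by sales:
$3600 x 0.1 = $360

$360


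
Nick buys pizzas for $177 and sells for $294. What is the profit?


Selling price = $294
Cost price = $177
Profit = selling price - cost price:
Profit = $294 - $177 = $117

$117


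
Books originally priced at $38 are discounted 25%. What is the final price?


Calculate the discount amount:
25% of $38 = $9.50
Subtract from original:
$38 - $9.50 = $28.50

$28.50


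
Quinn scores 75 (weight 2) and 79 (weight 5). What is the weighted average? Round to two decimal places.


Weighted sum:
2 x 75 + 5 x 79 = 545
Total weight:
2 + 5 = 7
Weighted average:
545 / 7 = 77.8571... ≈ 77.86

77.86


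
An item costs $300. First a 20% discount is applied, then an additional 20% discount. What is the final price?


First discount:
20% of $300 = $60
Price after first discount:
$300 - $60 = $240
Second discount:
20% of $240 = $48
Final price:
$240 - $48 = $192

$192


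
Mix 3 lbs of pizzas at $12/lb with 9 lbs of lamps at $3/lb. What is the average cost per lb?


Cost of pizzas:
3 x $12 = $36
Cost of lamps:
9 x $3 = $27
Total cost: $36 + $27 = $63
Total weight: 12 lbs
Average: $63 / 12 = $5.25/lb

$5.25/lb


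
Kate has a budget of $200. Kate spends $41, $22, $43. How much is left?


Add up expenses:
$41 + $22 + $43 = $106
Subtract from budget:
$200 - $106 = $94

$94


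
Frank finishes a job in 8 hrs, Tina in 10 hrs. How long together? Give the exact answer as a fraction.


Frank's rate: 1/8 of the job per hour
Tina's rate: 1/10 of the job per hour
Combined rate: 1/8 + 1/10 = 9/40 per hour
Time = 1 / (9/40) = 40/9 hours (≈ 4.44 hours)

40/9 hours


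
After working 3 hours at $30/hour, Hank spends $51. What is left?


Calculate earnings:
3 x $30 = $90
Subtract spending:
$90 - $51 = $39

$39


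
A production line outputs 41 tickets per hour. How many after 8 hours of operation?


Production rate: 41 tickets per hour
Time: 8 hours
Total: 41 x 8 = 328 tickets

328 tickets


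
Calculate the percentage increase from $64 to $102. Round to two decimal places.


Find the absolute change:
|102 - 64| = 38
Divide by original and multiply by 100:
38 / 64 x 100 = 59.375% ≈ 59.38%

59.38%


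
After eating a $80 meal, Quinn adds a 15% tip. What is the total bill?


Calculate the tip:
15% of $80 = $12
Add tip to meal cost:
$80 + $12 = $92

$92


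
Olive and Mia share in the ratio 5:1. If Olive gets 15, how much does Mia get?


Find the multiplier:
15 / 5 = 3
Apply to Mia's share:
1 x 3 = 3

3


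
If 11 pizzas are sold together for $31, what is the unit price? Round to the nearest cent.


Total cost: $31
Number of items: 11
Unit price: $31 / 11 = $2.8181... ≈ $2.82

$2.82


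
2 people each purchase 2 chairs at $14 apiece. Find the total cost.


Cost per person:
2 x $14 = $28
Group total:
2 x $28 = $56

$56


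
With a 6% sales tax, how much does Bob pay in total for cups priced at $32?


Calculate the tax:
6% of $32 = $1.92
Add tax to price:
$32 + $1.92 = $33.92

$33.92


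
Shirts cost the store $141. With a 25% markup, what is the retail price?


Calculate the markup amount:
25% of $141 = $35.25
Add to cost:
$141 + $35.25 = $176.25

$176.25


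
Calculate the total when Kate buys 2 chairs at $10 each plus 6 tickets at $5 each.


Cost of chairs:
2 x $10 = $20
Cost of tickets:
6 x $5 = $30
Add both:
$20 + $30 = $50

$50


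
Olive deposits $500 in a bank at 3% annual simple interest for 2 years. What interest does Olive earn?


Use the formula I = P x R x T / 100
P x R x T = 500 x 3 x 2 = 3000
I = 3000 / 100 = $30

$30


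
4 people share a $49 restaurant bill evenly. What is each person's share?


Total bill: $49
Number of people: 4
Each pays: $49 / 4 = $12.25

$12.25


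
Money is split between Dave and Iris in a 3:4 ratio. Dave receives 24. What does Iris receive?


Find the multiplier:
24 / 3 = 8
Apply to Iris's share:
4 x 8 = 32

32


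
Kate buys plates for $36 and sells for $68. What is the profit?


Selling price = $68
Cost price = $36
Profit = selling price - cost price:
Profit = $68 - $36 = $32

$32


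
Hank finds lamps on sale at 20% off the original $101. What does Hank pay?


Calculate the discount amount:
20% of $101 = $20.20
Subtract from original:
$101 - $20.20 = $80.80

$80.80


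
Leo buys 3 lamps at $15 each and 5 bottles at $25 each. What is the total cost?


Cost of lamps:
3 x $15 = $45
Cost of bottles:
5 x $25 = $125
Add both:
$45 + $125 = $170

$170


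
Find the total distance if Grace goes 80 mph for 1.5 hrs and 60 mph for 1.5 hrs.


Leg 1 distance:
80 x 1.5 = 120 miles
Leg 2 distance:
60 x 1.5 = 90 miles
Total distance:
120 + 90 = 210 miles

210 miles


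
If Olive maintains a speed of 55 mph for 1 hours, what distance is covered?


Use the formula: distance = speed x time
Speed = 55 mph, Time = 1 hours
55 x 1 = 55 miles

55 miles


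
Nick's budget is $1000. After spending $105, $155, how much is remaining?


Add up expenses:
$105 + $155 = $260
Subtract from budget:
$1000 - $260 = $740

$740


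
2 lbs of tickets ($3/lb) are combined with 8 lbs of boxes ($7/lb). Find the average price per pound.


Cost of tickets:
2 x $3 = $6
Cost of boxes:
8 x $7 = $56
Total cost: $6 + $56 = $62
Total weight: 10 lbs
Average: $62 / 10 = $6.20/lb

$6.20/lb


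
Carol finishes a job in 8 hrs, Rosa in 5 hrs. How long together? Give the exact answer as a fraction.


Carol's rate: 1/8 of the job per hour
Rosa's rate: 1/5 of the job per hour
Combined rate: 1/8 + 1/5 = 13/40 per hour
Time = 1 / (13/40) = 40/13 hours (≈ 3.08 hours)

40/13 hours


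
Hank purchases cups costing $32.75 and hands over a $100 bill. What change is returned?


Start with the amount paid:
$100
Subtract the price:
$100 - $32.75 = $67.25

$67.25


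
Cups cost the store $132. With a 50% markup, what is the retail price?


Calculate the markup amount:
50% of $132 = $66
Add to cost:
$132 + $66 = $198

$198


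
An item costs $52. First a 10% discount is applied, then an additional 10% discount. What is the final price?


First discount:
10% of $52 = $5.20
Price after first discount:
$52 - $5.20 = $46.80
Second discount:
10% of $46.80 = $4.68
Final price:
$46.80 - $4.68 = $42.12

$42.12


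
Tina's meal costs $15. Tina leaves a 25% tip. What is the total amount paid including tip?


Calculate the tip:
25% of $15 = $3.75
Add tip to meal cost:
$15 + $3.75 = $18.75

$18.75


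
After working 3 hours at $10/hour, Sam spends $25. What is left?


Calculate earnings:
3 x $10 = $30
Subtract spending:
$30 - $25 = $5

$5


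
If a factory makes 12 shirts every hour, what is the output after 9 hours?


Production rate: 12 shirts per hour
Time: 9 hours
Total: 12 x 9 = 108 shirts

108 shirts


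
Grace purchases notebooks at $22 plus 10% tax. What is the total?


Calculate the tax:
10% of $22 = $2.20
Add tax to price:
$22 + $2.20 = $24.20

$24.20


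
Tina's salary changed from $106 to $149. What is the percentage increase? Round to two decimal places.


Find the absolute change:
|149 - 106| = 43
Divide by original and multiply by 100:
43 / 106 x 100 = 40.5660...% ≈ 40.57%

40.57%


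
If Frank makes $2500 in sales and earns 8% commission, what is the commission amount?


Convert rate to decimal:
8% = 0.08
Multiply by sales:
$2500 x 0.08 = $200

$200


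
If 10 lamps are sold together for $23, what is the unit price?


Total cost: $23
Number of items: 10
Unit price: $23 / 10 = $2.30

$2.30


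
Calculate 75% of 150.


Convert percentage to decimal:
75% = 0.75
Multiply:
150 x 0.75 = 112.5

112.5


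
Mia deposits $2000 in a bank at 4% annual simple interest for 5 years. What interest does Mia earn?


Use the formula I = P x R x T / 100
P x R x T = 2000 x 4 x 5 = 40000
I = 40000 / 100 = $400

$400


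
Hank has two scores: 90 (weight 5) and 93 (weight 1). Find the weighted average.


Weighted sum:
5 x 90 + 1 x 93 = 543
Total weight:
5 + 1 = 6
Weighted average:
543 / 6 = 90.5

90.5


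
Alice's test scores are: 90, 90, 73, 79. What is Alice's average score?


Add the scores:
90 + 90 + 73 + 79 = 332
Divide by the number of tests:
332 / 4 = 83

83


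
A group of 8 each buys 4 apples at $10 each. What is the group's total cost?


Cost per person:
4 x $10 = $40
Group total:
8 x $40 = $320

$320


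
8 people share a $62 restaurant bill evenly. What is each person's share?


Total bill: $62
Number of people: 8
Each pays: $62 / 8 = $7.75

$7.75


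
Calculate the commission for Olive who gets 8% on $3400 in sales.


Convert rate to decimal:
8% = 0.08
Multiply by sales:
$3400 x 0.08 = $272

$272


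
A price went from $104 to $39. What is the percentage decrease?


Find the absolute change:
|39 - 104| = 65
Divide by original and multiply by 100:
65 / 104 x 100 = 62.5%

62.5%


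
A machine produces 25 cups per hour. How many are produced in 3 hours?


Production rate: 25 cups per hour
Time: 3 hours
Total: 25 x 3 = 75 cups

75 cups


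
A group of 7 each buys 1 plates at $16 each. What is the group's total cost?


Cost per person:
1 x $16 = $16
Group total:
7 x $16 = $112

$112


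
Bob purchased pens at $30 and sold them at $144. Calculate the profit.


Selling price = $144
Cost price = $30
Profit = selling price - cost price:
Profit = $144 - $30 = $114

$114


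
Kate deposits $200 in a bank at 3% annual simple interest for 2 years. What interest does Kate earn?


Use the formula I = P x R x T / 100
P x R x T = 200 x 3 x 2 = 1200
I = 1200 / 100 = $12

$12


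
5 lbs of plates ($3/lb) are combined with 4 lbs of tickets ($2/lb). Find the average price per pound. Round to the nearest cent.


Cost of plates:
5 x $3 = $15
Cost of tickets:
4 x $2 = $8
Total cost: $15 + $8 = $23
Total weight: 9 lbs
Average: $23 / 9 = $2.5555... ≈ $2.56/lb

$2.56/lb


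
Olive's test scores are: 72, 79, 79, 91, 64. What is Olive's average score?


Add the scores:
72 + 79 + 79 + 91 + 64 = 385
Divide by the number of tests:
385 / 5 = 77

77


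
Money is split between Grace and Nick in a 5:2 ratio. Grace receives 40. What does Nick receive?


Find the multiplier:
40 / 5 = 8
Apply to Nick's share:
2 x 8 = 16

16


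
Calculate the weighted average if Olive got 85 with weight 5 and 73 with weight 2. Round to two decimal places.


Weighted sum:
5 x 85 + 2 x 73 = 571
Total weight:
5 + 2 = 7
Weighted average:
571 / 7 = 81.5714... ≈ 81.57

81.57


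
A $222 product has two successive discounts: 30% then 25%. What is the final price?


First discount:
30% of $222 = $66.60
Price after first discount:
$222 - $66.60 = $155.40
Second discount:
25% of $155.40 = $38.85
Final price:
$155.40 - $38.85 = $116.55

$116.55


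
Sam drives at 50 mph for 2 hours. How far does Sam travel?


Use the formula: distance = speed x time
Speed = 50 mph, Time = 2 hours
50 x 2 = 100 miles

100 miles


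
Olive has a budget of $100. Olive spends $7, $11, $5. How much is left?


Add up expenses:
$7 + $11 + $5 = $23
Subtract from budget:
$100 - $23 = $77

$77


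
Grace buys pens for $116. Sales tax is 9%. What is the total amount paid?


Calculate the tax:
9% of $116 = $10.44
Add tax to price:
$116 + $10.44 = $126.44

$126.44


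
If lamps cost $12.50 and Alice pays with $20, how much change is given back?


Start with the amount paid:
$20
Subtract the price:
$20 - $12.50 = $7.50

$7.50


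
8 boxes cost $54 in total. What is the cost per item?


Total cost: $54
Number of items: 8
Unit price: $54 / 8 = $6.75

$6.75


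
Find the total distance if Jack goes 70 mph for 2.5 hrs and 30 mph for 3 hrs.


Leg 1 distance:
70 x 2.5 = 175 miles
Leg 2 distance:
30 x 3 = 90 miles
Total distance:
175 + 90 = 265 miles

265 miles


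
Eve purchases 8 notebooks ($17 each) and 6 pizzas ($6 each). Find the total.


Cost of notebooks:
8 x $17 = $136
Cost of pizzas:
6 x $6 = $36
Add both:
$136 + $36 = $172

$172


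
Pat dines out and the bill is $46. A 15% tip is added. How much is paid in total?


Calculate the tip:
15% of $46 = $6.90
Add tip to meal cost:
$46 + $6.90 = $52.90

$52.90


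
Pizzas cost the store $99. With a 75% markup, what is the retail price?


Calculate the markup amount:
75% of $99 = $74.25
Add to cost:
$99 + $74.25 = $173.25

$173.25


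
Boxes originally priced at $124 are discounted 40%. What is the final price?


Calculate the discount amount:
40% of $124 = $49.60
Subtract from original:
$124 - $49.60 = $74.40

$74.40


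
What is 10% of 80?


Convert percentage to decimal:
10% = 0.1
Multiply:
80 x 0.1 = 8

8


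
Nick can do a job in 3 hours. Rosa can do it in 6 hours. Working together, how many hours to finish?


Nick's rate: 1/3 of the job per hour
Rosa's rate: 1/6 of the job per hour
Combined rate: 1/3 + 1/6 = 1/2 per hour
Time = 1 / (1/2) = 2 hours

2 hours


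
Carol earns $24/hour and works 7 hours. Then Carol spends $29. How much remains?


Calculate earnings:
7 x $24 = $168
Subtract spending:
$168 - $29 = $139

$139


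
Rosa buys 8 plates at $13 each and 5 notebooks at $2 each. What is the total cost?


Cost of plates:
8 x $13 = $104
Cost of notebooks:
5 x $2 = $10
Add both:
$104 + $10 = $114

$114


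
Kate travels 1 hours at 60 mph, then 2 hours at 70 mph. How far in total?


Leg 1 distance:
60 x 1 = 60 miles
Leg 2 distance:
70 x 2 = 140 miles
Total distance:
60 + 140 = 200 miles

200 miles


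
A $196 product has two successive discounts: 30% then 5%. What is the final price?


First discount:
30% of $196 = $58.80
Price after first discount:
$196 - $58.80 = $137.20
Second discount:
5% of $137.20 = $6.86
Final price:
$137.20 - $6.86 = $130.34

$130.34


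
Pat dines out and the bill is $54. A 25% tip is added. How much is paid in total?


Calculate the tip:
25% of $54 = $13.50
Add tip to meal cost:
$54 + $13.50 = $67.50

$67.50


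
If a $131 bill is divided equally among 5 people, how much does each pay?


Total bill: $131
Number of people: 5
Each pays: $131 / 5 = $26.20

$26.20


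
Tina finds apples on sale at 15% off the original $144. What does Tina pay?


Calculate the discount amount:
15% of $144 = $21.60
Subtract from original:
$144 - $21.60 = $122.40

$122.40


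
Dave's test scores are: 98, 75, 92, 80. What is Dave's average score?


Add the scores:
98 + 75 + 92 + 80 = 345
Divide by the number of tests:
345 / 4 = 86.25

86.25


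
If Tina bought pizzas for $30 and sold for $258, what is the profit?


Selling price = $258
Cost price = $30
Profit = selling price - cost price:
Profit = $258 - $30 = $228

$228


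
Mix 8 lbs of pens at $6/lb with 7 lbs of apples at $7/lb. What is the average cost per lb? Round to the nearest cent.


Cost of pens:
8 x $6 = $48
Cost of apples:
7 x $7 = $49
Total cost: $48 + $49 = $97
Total weight: 15 lbs
Average: $97 / 15 = $6.4666... ≈ $6.47/lb

$6.47/lb


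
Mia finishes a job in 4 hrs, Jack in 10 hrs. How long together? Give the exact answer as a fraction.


Mia's rate: 1/4 of the job per hour
Jack's rate: 1/10 of the job per hour
Combined rate: 1/4 + 1/10 = 7/20 per hour
Time = 1 / (7/20) = 20/7 hours (≈ 2.86 hours)

20/7 hours


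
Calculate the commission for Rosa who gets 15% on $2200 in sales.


Convert rate to decimal:
15% = 0.15
Multiply by sales:
$2200 x 0.15 = $330

$330


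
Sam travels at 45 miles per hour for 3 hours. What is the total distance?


Use the formula: distance = speed x time
Speed = 45 mph, Time = 3 hours
45 x 3 = 135 miles

135 miles


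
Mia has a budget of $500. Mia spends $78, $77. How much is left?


Add up expenses:
$78 + $77 = $155
Subtract from budget:
$500 - $155 = $345

$345


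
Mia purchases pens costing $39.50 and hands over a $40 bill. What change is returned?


Start with the amount paid:
$40
Subtract the price:
$40 - $39.50 = $0.50

$0.50


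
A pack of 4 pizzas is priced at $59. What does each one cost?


Total cost: $59
Number of items: 4
Unit price: $59 / 4 = $14.75

$14.75


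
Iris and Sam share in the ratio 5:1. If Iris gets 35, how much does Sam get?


Find the multiplier:
35 / 5 = 7
Apply to Sam's share:
1 x 7 = 7

7


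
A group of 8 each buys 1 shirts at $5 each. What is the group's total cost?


Cost per person:
1 x $5 = $5
Group total:
8 x $5 = $40

$40


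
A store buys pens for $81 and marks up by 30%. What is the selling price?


Calculate the markup amount:
30% of $81 = $24.30
Add to cost:
$81 + $24.30 = $105.30

$105.30


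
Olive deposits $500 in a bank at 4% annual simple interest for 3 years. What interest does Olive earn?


Use the formula I = P x R x T / 100
P x R x T = 500 x 4 x 3 = 6000
I = 6000 / 100 = $60

$60


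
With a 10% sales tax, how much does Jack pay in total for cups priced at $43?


Calculate the tax:
10% of $43 = $4.30
Add tax to price:
$43 + $4.30 = $47.30

$47.30


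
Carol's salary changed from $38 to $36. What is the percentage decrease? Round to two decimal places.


Find the absolute change:
|36 - 38| = 2
Divide by original and multiply by 100:
2 / 38 x 100 = 5.2631...% ≈ 5.26%

5.26%


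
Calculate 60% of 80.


Convert percentage to decimal:
60% = 0.6
Multiply:
80 x 0.6 = 48

48


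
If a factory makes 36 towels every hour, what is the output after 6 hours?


Production rate: 36 towels per hour
Time: 6 hours
Total: 36 x 6 = 216 towels

216 towels


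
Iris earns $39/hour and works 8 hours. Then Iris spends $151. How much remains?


Calculate earnings:
8 x $39 = $312
Subtract spending:
$312 - $151 = $161

$161


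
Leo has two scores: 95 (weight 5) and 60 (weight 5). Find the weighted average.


Weighted sum:
5 x 95 + 5 x 60 = 775
Total weight:
5 + 5 = 10
Weighted average:
775 / 10 = 77.5

77.5


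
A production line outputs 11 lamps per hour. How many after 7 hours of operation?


Production rate: 11 lamps per hour
Time: 7 hours
Total: 11 x 7 = 77 lamps

77 lamps


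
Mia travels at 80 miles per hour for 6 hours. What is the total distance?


Use the formula: distance = speed x time
Speed = 80 mph, Time = 6 hours
80 x 6 = 480 miles

480 miles


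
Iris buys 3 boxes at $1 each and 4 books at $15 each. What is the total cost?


Cost of boxes:
3 x $1 = $3
Cost of books:
4 x $15 = $60
Add both:
$3 + $60 = $63

$63


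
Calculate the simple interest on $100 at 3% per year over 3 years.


Use the formula I = P x R x T / 100
P x R x T = 100 x 3 x 3 = 900
I = 900 / 100 = $9

$9


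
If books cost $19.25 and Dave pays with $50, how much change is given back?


Start with the amount paid:
$50
Subtract the price:
$50 - $19.25 = $30.75

$30.75


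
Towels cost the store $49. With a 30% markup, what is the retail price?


Calculate the markup amount:
30% of $49 = $14.70
Add to cost:
$49 + $14.70 = $63.70

$63.70


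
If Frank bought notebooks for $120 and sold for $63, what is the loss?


Selling price = $63
Cost price = $120
Loss = cost price - selling price:
Loss = $120 - $63 = $57

$57


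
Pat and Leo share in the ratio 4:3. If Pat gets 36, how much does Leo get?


Find the multiplier:
36 / 4 = 9
Apply to Leo's share:
3 x 9 = 27

27


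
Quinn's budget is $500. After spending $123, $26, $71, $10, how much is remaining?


Add up expenses:
$123 + $26 + $71 + $10 = $230
Subtract from budget:
$500 - $230 = $270

$270


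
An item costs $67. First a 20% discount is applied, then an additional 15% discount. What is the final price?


First discount:
20% of $67 = $13.40
Price after first discount:
$67 - $13.40 = $53.60
Second discount:
15% of $53.60 = $8.04
Final price:
$53.60 - $8.04 = $45.56

$45.56


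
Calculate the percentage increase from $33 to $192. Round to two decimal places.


Find the absolute change:
|192 - 33| = 159
Divide by original and multiply by 100:
159 / 33 x 100 = 481.8181...% ≈ 481.82%

481.82%


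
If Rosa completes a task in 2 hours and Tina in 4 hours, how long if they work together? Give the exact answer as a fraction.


Rosa's rate: 1/2 of the job per hour
Tina's rate: 1/4 of the job per hour
Combined rate: 1/2 + 1/4 = 3/4 per hour
Time = 1 / (3/4) = 4/3 hours (≈ 1.33 hours)

4/3 hours


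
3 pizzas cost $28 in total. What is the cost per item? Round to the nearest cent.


Total cost: $28
Number of items: 3
Unit price: $28 / 3 = $9.3333... ≈ $9.33

$9.33


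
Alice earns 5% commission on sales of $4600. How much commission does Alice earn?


Convert rate to decimal:
5% = 0.05
Multiply by sales:
$4600 x 0.05 = $230

$230


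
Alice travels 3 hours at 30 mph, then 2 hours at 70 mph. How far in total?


Leg 1 distance:
30 x 3 = 90 miles
Leg 2 distance:
70 x 2 = 140 miles
Total distance:
90 + 140 = 230 miles

230 miles


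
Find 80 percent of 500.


Convert percentage to decimal:
80% = 0.8
Multiply:
500 x 0.8 = 400

400


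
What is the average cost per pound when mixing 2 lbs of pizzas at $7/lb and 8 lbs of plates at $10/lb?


Cost of pizzas:
2 x $7 = $14
Cost of plates:
8 x $10 = $80
Total cost: $14 + $80 = $94
Total weight: 10 lbs
Average: $94 / 10 = $9.40/lb

$9.40/lb


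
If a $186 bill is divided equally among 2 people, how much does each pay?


Total bill: $186
Number of people: 2
Each pays: $186 / 2 = $93

$93


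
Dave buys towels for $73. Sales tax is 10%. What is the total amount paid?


Calculate the tax:
10% of $73 = $7.30
Add tax to price:
$73 + $7.30 = $80.30

$80.30


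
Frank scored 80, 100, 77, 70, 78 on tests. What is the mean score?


Add the scores:
80 + 100 + 77 + 70 + 78 = 405
Divide by the number of tests:
405 / 5 = 81

81


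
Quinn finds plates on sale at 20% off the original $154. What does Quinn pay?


Calculate the discount amount:
20% of $154 = $30.80
Subtract from original:
$154 - $30.80 = $123.20

$123.20


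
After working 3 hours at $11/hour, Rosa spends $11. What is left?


Calculate earnings:
3 x $11 = $33
Subtract spending:
$33 - $11 = $22

$22


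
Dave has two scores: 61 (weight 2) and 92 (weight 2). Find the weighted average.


Weighted sum:
2 x 61 + 2 x 92 = 306
Total weight:
2 + 2 = 4
Weighted average:
306 / 4 = 76.5

76.5


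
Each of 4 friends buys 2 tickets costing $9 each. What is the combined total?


Cost per person:
2 x $9 = $18
Group total:
4 x $18 = $72

$72


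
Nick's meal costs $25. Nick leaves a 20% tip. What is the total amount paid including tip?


Calculate the tip:
20% of $25 = $5
Add tip to meal cost:
$25 + $5 = $30

$30


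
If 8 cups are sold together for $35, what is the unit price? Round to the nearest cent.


Total cost: $35
Number of items: 8
Unit price: $35 / 8 = $4.375 ≈ $4.38

$4.38


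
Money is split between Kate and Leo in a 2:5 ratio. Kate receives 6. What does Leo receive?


Find the multiplier:
6 / 2 = 3
Apply to Leo's share:
5 x 3 = 15

15


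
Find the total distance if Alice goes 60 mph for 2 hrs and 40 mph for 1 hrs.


Leg 1 distance:
60 x 2 = 120 miles
Leg 2 distance:
40 x 1 = 40 miles
Total distance:
120 + 40 = 160 miles

160 miles


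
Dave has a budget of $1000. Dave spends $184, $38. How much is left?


Add up expenses:
$184 + $38 = $222
Subtract from budget:
$1000 - $222 = $778

$778


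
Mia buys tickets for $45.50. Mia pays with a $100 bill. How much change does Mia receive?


Start with the amount paid:
$100
Subtract the price:
$100 - $45.50 = $54.50

$54.50


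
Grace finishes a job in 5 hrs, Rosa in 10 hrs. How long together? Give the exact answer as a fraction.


Grace's rate: 1/5 of the job per hour
Rosa's rate: 1/10 of the job per hour
Combined rate: 1/5 + 1/10 = 3/10 per hour
Time = 1 / (3/10) = 10/3 hours (≈ 3.33 hours)

10/3 hours


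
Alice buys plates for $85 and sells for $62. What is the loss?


Selling price = $62
Cost price = $85
Loss = cost price - selling price:
Loss = $85 - $62 = $23

$23


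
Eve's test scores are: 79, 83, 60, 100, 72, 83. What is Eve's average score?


Add the scores:
79 + 83 + 60 + 100 + 72 + 83 = 477
Divide by the number of tests:
477 / 6 = 79.5

79.5


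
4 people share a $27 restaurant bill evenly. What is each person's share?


Total bill: $27
Number of people: 4
Each pays: $27 / 4 = $6.75

$6.75


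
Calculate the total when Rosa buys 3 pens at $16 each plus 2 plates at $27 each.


Cost of pens:
3 x $16 = $48
Cost of plates:
2 x $27 = $54
Add both:
$48 + $54 = $102

$102


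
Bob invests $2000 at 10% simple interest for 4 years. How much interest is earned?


Use the formula I = P x R x T / 100
P x R x T = 2000 x 10 x 4 = 80000
I = 80000 / 100 = $800

$800


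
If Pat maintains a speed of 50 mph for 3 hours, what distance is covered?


Use the formula: distance = speed x time
Speed = 50 mph, Time = 3 hours
50 x 3 = 150 miles

150 miles


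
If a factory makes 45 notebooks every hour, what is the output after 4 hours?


Production rate: 45 notebooks per hour
Time: 4 hours
Total: 45 x 4 = 180 notebooks

180 notebooks


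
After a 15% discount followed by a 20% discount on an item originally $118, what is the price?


First discount:
15% of $118 = $17.70
Price after first discount:
$118 - $17.70 = $100.30
Second discount:
20% of $100.30 = $20.06
Final price:
$100.30 - $20.06 = $80.24

$80.24


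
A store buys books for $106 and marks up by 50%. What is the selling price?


Calculate the markup amount:
50% of $106 = $53
Add to cost:
$106 + $53 = $159

$159


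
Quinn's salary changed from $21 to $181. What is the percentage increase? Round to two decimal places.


Find the absolute change:
|181 - 21| = 160
Divide by original and multiply by 100:
160 / 21 x 100 = 761.9047...% ≈ 761.9%

761.9%


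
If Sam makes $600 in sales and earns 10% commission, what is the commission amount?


Convert rate to decimal:
10% = 0.1
Multiply by sales:
$600 x 0.1 = $60

$60


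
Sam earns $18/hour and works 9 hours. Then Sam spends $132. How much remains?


Calculate earnings:
9 x $18 = $162
Subtract spending:
$162 - $132 = $30

$30


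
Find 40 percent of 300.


Convert percentage to decimal:
40% = 0.4
Multiply:
300 x 0.4 = 120

120


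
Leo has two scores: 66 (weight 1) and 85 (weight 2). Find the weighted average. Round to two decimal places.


Weighted sum:
1 x 66 + 2 x 85 = 236
Total weight:
1 + 2 = 3
Weighted average:
236 / 3 = 78.6666... ≈ 78.67

78.67


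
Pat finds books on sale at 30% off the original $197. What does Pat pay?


Calculate the discount amount:
30% of $197 = $59.10
Subtract from original:
$197 - $59.10 = $137.90

$137.90


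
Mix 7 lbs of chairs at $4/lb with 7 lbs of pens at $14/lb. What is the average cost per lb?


Cost of chairs:
7 x $4 = $28
Cost of pens:
7 x $14 = $98
Total cost: $28 + $98 = $126
Total weight: 14 lbs
Average: $126 / 14 = $9/lb

$9/lb


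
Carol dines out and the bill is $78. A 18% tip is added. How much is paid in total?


Calculate the tip:
18% of $78 = $14.04
Add tip to meal cost:
$78 + $14.04 = $92.04

$92.04


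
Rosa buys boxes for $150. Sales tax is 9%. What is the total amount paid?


Calculate the tax:
9% of $150 = $13.50
Add tax to price:
$150 + $13.50 = $163.50

$163.50


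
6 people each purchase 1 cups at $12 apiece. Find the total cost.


Cost per person:
1 x $12 = $12
Group total:
6 x $12 = $72

$72


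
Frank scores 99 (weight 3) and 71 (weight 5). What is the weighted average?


Weighted sum:
3 x 99 + 5 x 71 = 652
Total weight:
3 + 5 = 8
Weighted average:
652 / 8 = 81.5

81.5


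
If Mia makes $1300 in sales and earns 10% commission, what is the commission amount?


Convert rate to decimal:
10% = 0.1
Multiply by sales:
$1300 x 0.1 = $130

$130


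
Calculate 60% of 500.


Convert percentage to decimal:
60% = 0.6
Multiply:
500 x 0.6 = 300

300


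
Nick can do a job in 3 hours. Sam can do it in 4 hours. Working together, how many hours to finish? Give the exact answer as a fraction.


Nick's rate: 1/3 of the job per hour
Sam's rate: 1/4 of the job per hour
Combined rate: 1/3 + 1/4 = 7/12 per hour
Time = 1 / (7/12) = 12/7 hours (≈ 1.71 hours)

12/7 hours


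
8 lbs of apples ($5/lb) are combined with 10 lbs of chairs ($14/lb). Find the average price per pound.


Cost of apples:
8 x $5 = $40
Cost of chairs:
10 x $14 = $140
Total cost: $40 + $140 = $180
Total weight: 18 lbs
Average: $180 / 18 = $10/lb

$10/lb


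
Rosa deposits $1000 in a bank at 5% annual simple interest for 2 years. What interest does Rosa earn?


Use the formula I = P x R x T / 100
P x R x T = 1000 x 5 x 2 = 10000
I = 10000 / 100 = $100

$100


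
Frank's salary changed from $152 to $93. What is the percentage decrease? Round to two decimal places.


Find the absolute change:
|93 - 152| = 59
Divide by original and multiply by 100:
59 / 152 x 100 = 38.8157...% ≈ 38.82%

38.82%


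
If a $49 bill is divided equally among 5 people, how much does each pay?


Total bill: $49
Number of people: 5
Each pays: $49 / 5 = $9.80

$9.80


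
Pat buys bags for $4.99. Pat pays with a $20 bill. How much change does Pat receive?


Start with the amount paid:
$20
Subtract the price:
$20 - $4.99 = $15.01

$15.01


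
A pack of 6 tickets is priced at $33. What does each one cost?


Total cost: $33
Number of items: 6
Unit price: $33 / 6 = $5.50

$5.50


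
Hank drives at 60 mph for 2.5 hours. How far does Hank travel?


Use the formula: distance = speed x time
Speed = 60 mph, Time = 2.5 hours
60 x 2.5 = 150 miles

150 miles


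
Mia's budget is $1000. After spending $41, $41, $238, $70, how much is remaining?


Add up expenses:
$41 + $41 + $238 + $70 = $390
Subtract from budget:
$1000 - $390 = $610

$610


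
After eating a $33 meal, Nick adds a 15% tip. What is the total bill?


Calculate the tip:
15% of $33 = $4.95
Add tip to meal cost:
$33 + $4.95 = $37.95

$37.95


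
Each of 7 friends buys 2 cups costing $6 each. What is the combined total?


Cost per person:
2 x $6 = $12
Group total:
7 x $12 = $84

$84


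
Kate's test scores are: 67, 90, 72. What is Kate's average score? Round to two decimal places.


Add the scores:
67 + 90 + 72 = 229
Divide by the number of tests:
229 / 3 = 76.3333... ≈ 76.33

76.33


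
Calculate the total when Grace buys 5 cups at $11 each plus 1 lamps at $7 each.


Cost of cups:
5 x $11 = $55
Cost of lamps:
1 x $7 = $7
Add both:
$55 + $7 = $62

$62


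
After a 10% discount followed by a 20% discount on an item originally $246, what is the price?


First discount:
10% of $246 = $24.60
Price after first discount:
$246 - $24.60 = $221.40
Second discount:
20% of $221.40 = $44.28
Final price:
$221.40 - $44.28 = $177.12

$177.12


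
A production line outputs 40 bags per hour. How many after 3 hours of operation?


Production rate: 40 bags per hour
Time: 3 hours
Total: 40 x 3 = 120 bags

120 bags


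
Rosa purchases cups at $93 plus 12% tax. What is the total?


Calculate the tax:
12% of $93 = $11.16
Add tax to price:
$93 + $11.16 = $104.16

$104.16


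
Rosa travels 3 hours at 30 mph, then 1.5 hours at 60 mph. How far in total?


Leg 1 distance:
30 x 3 = 90 miles
Leg 2 distance:
60 x 1.5 = 90 miles
Total distance:
90 + 90 = 180 miles

180 miles


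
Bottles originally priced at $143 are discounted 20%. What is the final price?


Calculate the discount amount:
20% of $143 = $28.60
Subtract from original:
$143 - $28.60 = $114.40

$114.40


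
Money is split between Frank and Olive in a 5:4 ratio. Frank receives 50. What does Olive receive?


Find the multiplier:
50 / 5 = 10
Apply to Olive's share:
4 x 10 = 40

40


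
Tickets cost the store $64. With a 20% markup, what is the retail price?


Calculate the markup amount:
20% of $64 = $12.80
Add to cost:
$64 + $12.80 = $76.80

$76.80


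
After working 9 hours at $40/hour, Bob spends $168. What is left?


Calculate earnings:
9 x $40 = $360
Subtract spending:
$360 - $168 = $192

$192


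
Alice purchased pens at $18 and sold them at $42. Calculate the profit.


Selling price = $42
Cost price = $18
Profit = selling price - cost price:
Profit = $42 - $18 = $24

$24


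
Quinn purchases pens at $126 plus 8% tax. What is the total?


Calculate the tax:
8% of $126 = $10.08
Add tax to price:
$126 + $10.08 = $136.08

$136.08


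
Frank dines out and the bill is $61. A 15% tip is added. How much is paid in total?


Calculate the tip:
15% of $61 = $9.15
Add tip to meal cost:
$61 + $9.15 = $70.15

$70.15


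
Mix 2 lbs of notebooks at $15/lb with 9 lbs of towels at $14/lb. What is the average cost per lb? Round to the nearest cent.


Cost of notebooks:
2 x $15 = $30
Cost of towels:
9 x $14 = $126
Total cost: $30 + $126 = $156
Total weight: 11 lbs
Average: $156 / 11 = $14.1818... ≈ $14.18/lb

$14.18/lb


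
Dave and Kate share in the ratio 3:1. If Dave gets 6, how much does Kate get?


Find the multiplier:
6 / 3 = 2
Apply to Kate's share:
1 x 2 = 2

2


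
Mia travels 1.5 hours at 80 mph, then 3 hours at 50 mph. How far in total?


Leg 1 distance:
80 x 1.5 = 120 miles
Leg 2 distance:
50 x 3 = 150 miles
Total distance:
120 + 150 = 270 miles

270 miles


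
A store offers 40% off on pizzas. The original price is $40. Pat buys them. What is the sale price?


Calculate the discount amount:
40% of $40 = $16
Subtract from original:
$40 - $16 = $24

$24


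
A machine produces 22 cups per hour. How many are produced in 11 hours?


Production rate: 22 cups per hour
Time: 11 hours
Total: 22 x 11 = 242 cups

242 cups


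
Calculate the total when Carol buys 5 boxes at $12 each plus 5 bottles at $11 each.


Cost of boxes:
5 x $12 = $60
Cost of bottles:
5 x $11 = $55
Add both:
$60 + $55 = $115

$115


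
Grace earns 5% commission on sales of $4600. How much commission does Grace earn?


Convert rate to decimal:
5% = 0.05
Multiply by sales:
$4600 x 0.05 = $230

$230


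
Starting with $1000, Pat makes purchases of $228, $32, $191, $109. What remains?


Add up expenses:
$228 + $32 + $191 + $109 = $560
Subtract from budget:
$1000 - $560 = $440

$440


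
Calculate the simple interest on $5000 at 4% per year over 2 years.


Use the formula I = P x R x T / 100
P x R x T = 5000 x 4 x 2 = 40000
I = 40000 / 100 = $400

$400


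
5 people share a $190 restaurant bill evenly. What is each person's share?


Total bill: $190
Number of people: 5
Each pays: $190 / 5 = $38

$38


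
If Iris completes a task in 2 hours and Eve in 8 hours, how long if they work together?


Iris's rate: 1/2 of the job per hour
Eve's rate: 1/8 of the job per hour
Combined rate: 1/2 + 1/8 = 5/8 per hour
Time = 1 / (5/8) = 8/5 = 1.6 hours

1.6 hours


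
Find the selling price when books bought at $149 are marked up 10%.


Calculate the markup amount:
10% of $149 = $14.90
Add to cost:
$149 + $14.90 = $163.90

$163.90


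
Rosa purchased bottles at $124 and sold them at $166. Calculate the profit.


Selling price = $166
Cost price = $124
Profit = selling price - cost price:
Profit = $166 - $124 = $42

$42


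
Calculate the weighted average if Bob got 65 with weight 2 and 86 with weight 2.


Weighted sum:
2 x 65 + 2 x 86 = 302
Total weight:
2 + 2 = 4
Weighted average:
302 / 4 = 75.5

75.5


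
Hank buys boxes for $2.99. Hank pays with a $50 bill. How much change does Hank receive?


Start with the amount paid:
$50
Subtract the price:
$50 - $2.99 = $47.01

$47.01


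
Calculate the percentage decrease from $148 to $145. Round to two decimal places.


Find the absolute change:
|145 - 148| = 3
Divide by original and multiply by 100:
3 / 148 x 100 = 2.0270...% ≈ 2.03%

2.03%


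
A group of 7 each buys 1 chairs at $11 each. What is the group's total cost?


Cost per person:
1 x $11 = $11
Group total:
7 x $11 = $77

$77
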